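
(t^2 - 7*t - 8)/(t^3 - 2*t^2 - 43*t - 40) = 1/(t + 5)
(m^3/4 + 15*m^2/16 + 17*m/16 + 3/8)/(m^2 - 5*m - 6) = (4*m^2 + 11*m + 6)/(16*(m - 6))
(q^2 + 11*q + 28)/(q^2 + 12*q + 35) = (q + 4)/(q + 5)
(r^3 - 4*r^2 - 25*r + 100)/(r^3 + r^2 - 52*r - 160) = (r^2 - 9*r + 20)/(r^2 - 4*r - 32)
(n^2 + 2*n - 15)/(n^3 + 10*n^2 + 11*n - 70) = (n - 3)/(n^2 + 5*n - 14)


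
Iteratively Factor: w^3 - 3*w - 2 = (w + 1)*(w^2 - w - 2) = (w + 1)^2*(w - 2)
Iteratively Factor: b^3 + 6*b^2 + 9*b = (b + 3)*(b^2 + 3*b) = b*(b + 3)*(b + 3)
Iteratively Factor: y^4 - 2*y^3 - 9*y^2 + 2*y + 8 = (y - 1)*(y^3 - y^2 - 10*y - 8) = (y - 4)*(y - 1)*(y^2 + 3*y + 2) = (y - 4)*(y - 1)*(y + 2)*(y + 1)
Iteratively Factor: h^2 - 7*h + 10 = (h - 2)*(h - 5)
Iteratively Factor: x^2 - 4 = (x + 2)*(x - 2)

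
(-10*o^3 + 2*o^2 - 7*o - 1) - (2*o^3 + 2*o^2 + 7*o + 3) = -12*o^3 - 14*o - 4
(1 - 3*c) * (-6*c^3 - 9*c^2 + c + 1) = 18*c^4 + 21*c^3 - 12*c^2 - 2*c + 1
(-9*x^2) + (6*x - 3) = -9*x^2 + 6*x - 3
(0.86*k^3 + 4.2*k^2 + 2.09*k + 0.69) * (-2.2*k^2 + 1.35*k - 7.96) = -1.892*k^5 - 8.079*k^4 - 5.7736*k^3 - 32.1285*k^2 - 15.7049*k - 5.4924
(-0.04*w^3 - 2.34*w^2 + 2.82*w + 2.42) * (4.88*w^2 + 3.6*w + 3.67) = -0.1952*w^5 - 11.5632*w^4 + 5.1908*w^3 + 13.3738*w^2 + 19.0614*w + 8.8814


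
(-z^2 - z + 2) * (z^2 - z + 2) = -z^4 + z^2 - 4*z + 4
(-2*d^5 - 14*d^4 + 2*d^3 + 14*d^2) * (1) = -2*d^5 - 14*d^4 + 2*d^3 + 14*d^2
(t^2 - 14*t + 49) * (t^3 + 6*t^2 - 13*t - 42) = t^5 - 8*t^4 - 48*t^3 + 434*t^2 - 49*t - 2058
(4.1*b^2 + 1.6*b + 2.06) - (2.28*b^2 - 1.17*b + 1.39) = 1.82*b^2 + 2.77*b + 0.67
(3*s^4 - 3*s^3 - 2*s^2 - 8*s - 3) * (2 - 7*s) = -21*s^5 + 27*s^4 + 8*s^3 + 52*s^2 + 5*s - 6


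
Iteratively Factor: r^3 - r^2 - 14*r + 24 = (r - 3)*(r^2 + 2*r - 8) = (r - 3)*(r + 4)*(r - 2)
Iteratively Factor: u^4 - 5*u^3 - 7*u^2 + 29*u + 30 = (u + 2)*(u^3 - 7*u^2 + 7*u + 15) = (u - 3)*(u + 2)*(u^2 - 4*u - 5) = (u - 3)*(u + 1)*(u + 2)*(u - 5)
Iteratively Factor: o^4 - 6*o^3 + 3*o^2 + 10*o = (o + 1)*(o^3 - 7*o^2 + 10*o) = (o - 5)*(o + 1)*(o^2 - 2*o) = (o - 5)*(o - 2)*(o + 1)*(o)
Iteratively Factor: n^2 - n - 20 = (n + 4)*(n - 5)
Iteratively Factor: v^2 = (v)*(v)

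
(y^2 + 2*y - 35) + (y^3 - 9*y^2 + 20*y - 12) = y^3 - 8*y^2 + 22*y - 47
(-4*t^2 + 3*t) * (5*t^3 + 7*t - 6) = -20*t^5 + 15*t^4 - 28*t^3 + 45*t^2 - 18*t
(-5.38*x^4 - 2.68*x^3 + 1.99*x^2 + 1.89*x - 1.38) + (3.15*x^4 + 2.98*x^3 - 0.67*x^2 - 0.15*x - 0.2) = -2.23*x^4 + 0.3*x^3 + 1.32*x^2 + 1.74*x - 1.58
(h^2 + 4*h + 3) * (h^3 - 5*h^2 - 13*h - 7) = h^5 - h^4 - 30*h^3 - 74*h^2 - 67*h - 21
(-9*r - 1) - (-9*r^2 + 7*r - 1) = 9*r^2 - 16*r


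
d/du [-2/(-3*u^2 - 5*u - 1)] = 2*(-6*u - 5)/(3*u^2 + 5*u + 1)^2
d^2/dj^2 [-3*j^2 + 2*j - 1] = -6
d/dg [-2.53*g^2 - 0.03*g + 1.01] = -5.06*g - 0.03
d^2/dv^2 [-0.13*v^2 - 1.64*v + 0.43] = -0.260000000000000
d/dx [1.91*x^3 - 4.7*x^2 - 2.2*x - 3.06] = 5.73*x^2 - 9.4*x - 2.2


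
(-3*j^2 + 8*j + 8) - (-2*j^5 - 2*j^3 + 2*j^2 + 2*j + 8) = 2*j^5 + 2*j^3 - 5*j^2 + 6*j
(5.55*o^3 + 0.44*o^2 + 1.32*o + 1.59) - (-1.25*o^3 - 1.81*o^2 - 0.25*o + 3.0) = 6.8*o^3 + 2.25*o^2 + 1.57*o - 1.41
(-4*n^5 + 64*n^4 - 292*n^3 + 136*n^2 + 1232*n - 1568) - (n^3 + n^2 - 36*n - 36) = -4*n^5 + 64*n^4 - 293*n^3 + 135*n^2 + 1268*n - 1532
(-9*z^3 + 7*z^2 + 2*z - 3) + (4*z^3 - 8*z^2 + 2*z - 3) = -5*z^3 - z^2 + 4*z - 6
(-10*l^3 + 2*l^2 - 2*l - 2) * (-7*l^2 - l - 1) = 70*l^5 - 4*l^4 + 22*l^3 + 14*l^2 + 4*l + 2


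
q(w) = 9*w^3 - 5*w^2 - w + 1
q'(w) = 27*w^2 - 10*w - 1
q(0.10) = 0.86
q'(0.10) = -1.73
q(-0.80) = -6.01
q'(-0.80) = 24.28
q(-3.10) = -312.07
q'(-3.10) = 289.47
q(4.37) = 652.23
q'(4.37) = 470.92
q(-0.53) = -1.21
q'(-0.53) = 11.88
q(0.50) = 0.38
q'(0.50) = 0.75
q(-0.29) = 0.65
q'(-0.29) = 4.17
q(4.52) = 725.44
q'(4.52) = 505.42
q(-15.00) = -31484.00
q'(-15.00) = 6224.00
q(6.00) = 1759.00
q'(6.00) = 911.00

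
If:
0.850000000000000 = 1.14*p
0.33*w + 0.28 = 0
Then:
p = 0.75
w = -0.85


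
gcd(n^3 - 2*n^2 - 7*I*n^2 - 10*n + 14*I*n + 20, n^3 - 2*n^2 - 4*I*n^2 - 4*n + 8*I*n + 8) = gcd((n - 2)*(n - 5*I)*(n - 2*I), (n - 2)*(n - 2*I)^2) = n^2 + n*(-2 - 2*I) + 4*I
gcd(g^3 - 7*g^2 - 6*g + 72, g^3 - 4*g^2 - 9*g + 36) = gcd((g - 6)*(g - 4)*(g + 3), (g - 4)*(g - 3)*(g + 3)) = g^2 - g - 12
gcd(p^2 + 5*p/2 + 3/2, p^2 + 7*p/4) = 1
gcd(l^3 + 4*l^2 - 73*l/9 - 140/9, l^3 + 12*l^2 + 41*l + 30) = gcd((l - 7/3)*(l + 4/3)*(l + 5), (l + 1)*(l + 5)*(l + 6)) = l + 5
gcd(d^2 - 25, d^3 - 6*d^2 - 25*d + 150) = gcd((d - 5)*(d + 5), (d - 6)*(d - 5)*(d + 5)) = d^2 - 25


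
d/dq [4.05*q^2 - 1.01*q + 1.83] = 8.1*q - 1.01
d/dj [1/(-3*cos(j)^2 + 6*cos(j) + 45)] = 2*(1 - cos(j))*sin(j)/(3*(sin(j)^2 + 2*cos(j) + 14)^2)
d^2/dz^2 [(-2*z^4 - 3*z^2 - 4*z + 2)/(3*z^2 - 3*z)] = 2*(-2*z^6 + 6*z^5 - 6*z^4 - 7*z^3 + 6*z^2 - 6*z + 2)/(3*z^3*(z^3 - 3*z^2 + 3*z - 1))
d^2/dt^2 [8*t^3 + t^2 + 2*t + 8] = 48*t + 2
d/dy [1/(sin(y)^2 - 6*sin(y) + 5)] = 2*(3 - sin(y))*cos(y)/(sin(y)^2 - 6*sin(y) + 5)^2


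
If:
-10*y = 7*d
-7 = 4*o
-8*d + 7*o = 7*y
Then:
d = -245/62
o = -7/4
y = 343/124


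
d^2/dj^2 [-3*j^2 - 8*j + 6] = -6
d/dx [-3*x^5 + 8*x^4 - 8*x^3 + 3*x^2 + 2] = x*(-15*x^3 + 32*x^2 - 24*x + 6)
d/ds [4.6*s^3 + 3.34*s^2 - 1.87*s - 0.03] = 13.8*s^2 + 6.68*s - 1.87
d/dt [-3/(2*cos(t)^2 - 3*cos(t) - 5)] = 3*(3 - 4*cos(t))*sin(t)/(3*cos(t) - cos(2*t) + 4)^2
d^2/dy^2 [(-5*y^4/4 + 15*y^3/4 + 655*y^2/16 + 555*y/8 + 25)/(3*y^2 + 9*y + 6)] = 5*(-4*y^3 - 12*y^2 - 12*y - 31)/(24*(y^3 + 3*y^2 + 3*y + 1))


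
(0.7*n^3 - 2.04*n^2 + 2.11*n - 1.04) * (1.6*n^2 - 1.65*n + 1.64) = 1.12*n^5 - 4.419*n^4 + 7.89*n^3 - 8.4911*n^2 + 5.1764*n - 1.7056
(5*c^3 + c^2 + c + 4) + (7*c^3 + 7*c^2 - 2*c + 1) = 12*c^3 + 8*c^2 - c + 5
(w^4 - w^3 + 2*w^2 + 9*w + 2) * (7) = 7*w^4 - 7*w^3 + 14*w^2 + 63*w + 14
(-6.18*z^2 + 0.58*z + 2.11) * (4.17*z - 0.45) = -25.7706*z^3 + 5.1996*z^2 + 8.5377*z - 0.9495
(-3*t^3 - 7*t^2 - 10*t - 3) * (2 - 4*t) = 12*t^4 + 22*t^3 + 26*t^2 - 8*t - 6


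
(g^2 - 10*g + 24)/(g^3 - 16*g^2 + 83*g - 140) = (g - 6)/(g^2 - 12*g + 35)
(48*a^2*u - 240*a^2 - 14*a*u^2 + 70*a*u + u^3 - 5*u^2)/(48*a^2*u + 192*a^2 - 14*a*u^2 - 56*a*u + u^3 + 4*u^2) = (u - 5)/(u + 4)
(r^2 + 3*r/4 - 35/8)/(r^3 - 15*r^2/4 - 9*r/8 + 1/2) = (8*r^2 + 6*r - 35)/(8*r^3 - 30*r^2 - 9*r + 4)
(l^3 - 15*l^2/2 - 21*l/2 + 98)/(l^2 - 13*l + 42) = (l^2 - l/2 - 14)/(l - 6)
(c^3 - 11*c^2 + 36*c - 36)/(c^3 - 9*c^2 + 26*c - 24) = (c - 6)/(c - 4)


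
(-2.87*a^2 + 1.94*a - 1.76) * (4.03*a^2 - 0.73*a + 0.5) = -11.5661*a^4 + 9.9133*a^3 - 9.944*a^2 + 2.2548*a - 0.88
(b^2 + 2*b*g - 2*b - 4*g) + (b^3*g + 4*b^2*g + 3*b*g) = b^3*g + 4*b^2*g + b^2 + 5*b*g - 2*b - 4*g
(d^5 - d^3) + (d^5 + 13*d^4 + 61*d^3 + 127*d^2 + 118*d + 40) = 2*d^5 + 13*d^4 + 60*d^3 + 127*d^2 + 118*d + 40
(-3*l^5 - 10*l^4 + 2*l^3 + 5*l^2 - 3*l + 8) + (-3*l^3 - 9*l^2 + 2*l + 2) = -3*l^5 - 10*l^4 - l^3 - 4*l^2 - l + 10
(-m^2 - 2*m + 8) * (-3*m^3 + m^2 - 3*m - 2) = 3*m^5 + 5*m^4 - 23*m^3 + 16*m^2 - 20*m - 16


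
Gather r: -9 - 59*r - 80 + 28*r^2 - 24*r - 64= 28*r^2 - 83*r - 153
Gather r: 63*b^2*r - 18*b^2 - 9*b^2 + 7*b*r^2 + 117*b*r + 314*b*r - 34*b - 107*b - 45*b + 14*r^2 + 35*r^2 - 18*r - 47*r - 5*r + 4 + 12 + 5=-27*b^2 - 186*b + r^2*(7*b + 49) + r*(63*b^2 + 431*b - 70) + 21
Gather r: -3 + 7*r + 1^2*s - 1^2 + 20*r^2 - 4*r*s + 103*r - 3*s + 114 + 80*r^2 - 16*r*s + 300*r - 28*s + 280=100*r^2 + r*(410 - 20*s) - 30*s + 390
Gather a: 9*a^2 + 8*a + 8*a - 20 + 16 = 9*a^2 + 16*a - 4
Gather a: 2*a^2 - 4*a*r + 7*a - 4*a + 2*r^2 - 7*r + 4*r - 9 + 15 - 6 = 2*a^2 + a*(3 - 4*r) + 2*r^2 - 3*r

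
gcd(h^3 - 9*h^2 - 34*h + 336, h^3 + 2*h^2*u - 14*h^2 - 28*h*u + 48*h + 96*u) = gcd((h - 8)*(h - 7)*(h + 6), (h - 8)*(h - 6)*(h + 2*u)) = h - 8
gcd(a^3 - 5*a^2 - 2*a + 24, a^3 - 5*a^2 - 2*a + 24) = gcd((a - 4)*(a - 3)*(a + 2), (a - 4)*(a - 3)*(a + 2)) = a^3 - 5*a^2 - 2*a + 24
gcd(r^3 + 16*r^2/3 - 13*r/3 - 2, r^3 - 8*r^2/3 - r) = r + 1/3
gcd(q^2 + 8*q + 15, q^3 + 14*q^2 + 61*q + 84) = q + 3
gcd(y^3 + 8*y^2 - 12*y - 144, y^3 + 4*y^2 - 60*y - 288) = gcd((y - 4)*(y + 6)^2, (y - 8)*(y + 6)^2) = y^2 + 12*y + 36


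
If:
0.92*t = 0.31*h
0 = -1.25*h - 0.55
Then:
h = -0.44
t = -0.15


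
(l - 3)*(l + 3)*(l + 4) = l^3 + 4*l^2 - 9*l - 36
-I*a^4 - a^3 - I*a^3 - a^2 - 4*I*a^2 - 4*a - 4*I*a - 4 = (a - 2*I)*(a - I)*(a + 2*I)*(-I*a - I)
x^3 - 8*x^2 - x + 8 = (x - 8)*(x - 1)*(x + 1)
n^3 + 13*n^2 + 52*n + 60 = (n + 2)*(n + 5)*(n + 6)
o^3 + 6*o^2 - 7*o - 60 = (o - 3)*(o + 4)*(o + 5)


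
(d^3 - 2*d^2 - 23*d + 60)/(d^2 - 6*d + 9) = (d^2 + d - 20)/(d - 3)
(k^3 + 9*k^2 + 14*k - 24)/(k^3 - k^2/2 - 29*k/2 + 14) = 2*(k + 6)/(2*k - 7)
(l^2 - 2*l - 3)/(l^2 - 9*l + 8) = (l^2 - 2*l - 3)/(l^2 - 9*l + 8)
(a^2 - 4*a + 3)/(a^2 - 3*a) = (a - 1)/a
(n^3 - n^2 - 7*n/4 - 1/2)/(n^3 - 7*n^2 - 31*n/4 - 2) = (n - 2)/(n - 8)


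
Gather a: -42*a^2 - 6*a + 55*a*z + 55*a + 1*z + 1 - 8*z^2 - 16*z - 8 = -42*a^2 + a*(55*z + 49) - 8*z^2 - 15*z - 7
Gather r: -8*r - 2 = -8*r - 2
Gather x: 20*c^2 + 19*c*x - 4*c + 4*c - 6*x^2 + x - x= 20*c^2 + 19*c*x - 6*x^2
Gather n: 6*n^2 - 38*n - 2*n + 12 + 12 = 6*n^2 - 40*n + 24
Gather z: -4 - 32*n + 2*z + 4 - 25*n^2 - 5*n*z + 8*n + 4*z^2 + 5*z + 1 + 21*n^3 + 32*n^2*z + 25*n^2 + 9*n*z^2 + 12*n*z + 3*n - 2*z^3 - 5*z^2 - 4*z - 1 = 21*n^3 - 21*n - 2*z^3 + z^2*(9*n - 1) + z*(32*n^2 + 7*n + 3)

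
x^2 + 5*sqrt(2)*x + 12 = (x + 2*sqrt(2))*(x + 3*sqrt(2))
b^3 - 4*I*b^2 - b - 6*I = (b - 3*I)*(b - 2*I)*(b + I)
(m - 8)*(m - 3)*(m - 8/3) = m^3 - 41*m^2/3 + 160*m/3 - 64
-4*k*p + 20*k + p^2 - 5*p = (-4*k + p)*(p - 5)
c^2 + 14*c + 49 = (c + 7)^2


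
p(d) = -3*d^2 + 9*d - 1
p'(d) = 9 - 6*d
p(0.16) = 0.36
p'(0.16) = 8.04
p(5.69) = -46.92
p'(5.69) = -25.14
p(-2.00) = -31.00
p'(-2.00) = 21.00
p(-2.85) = -51.02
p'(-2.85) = 26.10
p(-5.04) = -122.56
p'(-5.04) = 39.24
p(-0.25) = -3.44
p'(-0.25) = 10.50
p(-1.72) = -25.36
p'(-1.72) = 19.32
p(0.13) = 0.12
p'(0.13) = 8.22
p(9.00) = -163.00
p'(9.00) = -45.00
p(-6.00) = -163.00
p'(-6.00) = 45.00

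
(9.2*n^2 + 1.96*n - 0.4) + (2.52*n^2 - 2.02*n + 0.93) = 11.72*n^2 - 0.0600000000000001*n + 0.53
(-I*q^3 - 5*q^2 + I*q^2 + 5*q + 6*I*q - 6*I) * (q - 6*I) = -I*q^4 - 11*q^3 + I*q^3 + 11*q^2 + 36*I*q^2 + 36*q - 36*I*q - 36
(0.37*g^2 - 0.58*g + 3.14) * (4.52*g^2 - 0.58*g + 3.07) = 1.6724*g^4 - 2.8362*g^3 + 15.6651*g^2 - 3.6018*g + 9.6398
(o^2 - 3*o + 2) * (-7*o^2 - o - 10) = -7*o^4 + 20*o^3 - 21*o^2 + 28*o - 20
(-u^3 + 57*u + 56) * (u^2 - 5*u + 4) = -u^5 + 5*u^4 + 53*u^3 - 229*u^2 - 52*u + 224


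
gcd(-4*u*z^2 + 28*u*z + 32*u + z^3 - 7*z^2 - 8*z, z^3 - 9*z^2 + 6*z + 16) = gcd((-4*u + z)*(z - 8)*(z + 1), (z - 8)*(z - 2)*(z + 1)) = z^2 - 7*z - 8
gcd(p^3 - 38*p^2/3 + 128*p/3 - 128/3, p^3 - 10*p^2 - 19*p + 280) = p - 8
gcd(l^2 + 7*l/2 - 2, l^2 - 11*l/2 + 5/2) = l - 1/2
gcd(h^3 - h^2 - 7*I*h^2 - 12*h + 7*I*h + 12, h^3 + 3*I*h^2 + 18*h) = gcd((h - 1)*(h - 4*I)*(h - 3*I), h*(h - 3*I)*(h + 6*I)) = h - 3*I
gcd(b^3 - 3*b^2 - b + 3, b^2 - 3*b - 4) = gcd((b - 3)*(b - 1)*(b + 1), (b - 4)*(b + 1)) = b + 1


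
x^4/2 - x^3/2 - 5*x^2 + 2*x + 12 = (x/2 + 1)*(x - 3)*(x - 2)*(x + 2)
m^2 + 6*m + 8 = (m + 2)*(m + 4)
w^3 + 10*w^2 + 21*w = w*(w + 3)*(w + 7)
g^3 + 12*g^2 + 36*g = g*(g + 6)^2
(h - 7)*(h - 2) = h^2 - 9*h + 14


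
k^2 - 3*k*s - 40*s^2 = (k - 8*s)*(k + 5*s)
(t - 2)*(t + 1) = t^2 - t - 2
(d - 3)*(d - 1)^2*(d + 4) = d^4 - d^3 - 13*d^2 + 25*d - 12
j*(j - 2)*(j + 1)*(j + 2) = j^4 + j^3 - 4*j^2 - 4*j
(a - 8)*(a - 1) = a^2 - 9*a + 8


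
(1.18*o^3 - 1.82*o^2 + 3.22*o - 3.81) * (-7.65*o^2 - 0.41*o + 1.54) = -9.027*o^5 + 13.4392*o^4 - 22.0696*o^3 + 25.0235*o^2 + 6.5209*o - 5.8674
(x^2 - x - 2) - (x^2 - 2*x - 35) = x + 33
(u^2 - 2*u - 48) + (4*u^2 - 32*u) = 5*u^2 - 34*u - 48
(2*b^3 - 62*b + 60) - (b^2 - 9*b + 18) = 2*b^3 - b^2 - 53*b + 42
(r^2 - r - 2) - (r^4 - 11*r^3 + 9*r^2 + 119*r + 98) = -r^4 + 11*r^3 - 8*r^2 - 120*r - 100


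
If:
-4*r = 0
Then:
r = 0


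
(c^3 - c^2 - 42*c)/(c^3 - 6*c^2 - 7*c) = (c + 6)/(c + 1)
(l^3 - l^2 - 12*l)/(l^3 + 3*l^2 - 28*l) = (l + 3)/(l + 7)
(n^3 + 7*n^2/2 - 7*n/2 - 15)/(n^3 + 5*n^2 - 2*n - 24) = (n + 5/2)/(n + 4)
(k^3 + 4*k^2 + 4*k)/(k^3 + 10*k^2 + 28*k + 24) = k/(k + 6)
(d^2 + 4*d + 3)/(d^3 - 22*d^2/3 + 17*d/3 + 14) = 3*(d + 3)/(3*d^2 - 25*d + 42)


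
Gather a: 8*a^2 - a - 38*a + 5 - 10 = 8*a^2 - 39*a - 5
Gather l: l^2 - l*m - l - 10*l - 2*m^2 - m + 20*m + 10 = l^2 + l*(-m - 11) - 2*m^2 + 19*m + 10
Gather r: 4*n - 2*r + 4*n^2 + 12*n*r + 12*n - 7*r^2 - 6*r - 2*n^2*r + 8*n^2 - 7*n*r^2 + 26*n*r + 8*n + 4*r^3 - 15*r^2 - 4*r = 12*n^2 + 24*n + 4*r^3 + r^2*(-7*n - 22) + r*(-2*n^2 + 38*n - 12)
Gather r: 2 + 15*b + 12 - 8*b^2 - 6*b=-8*b^2 + 9*b + 14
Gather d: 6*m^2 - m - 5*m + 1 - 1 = 6*m^2 - 6*m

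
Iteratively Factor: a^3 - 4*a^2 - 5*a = (a + 1)*(a^2 - 5*a) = (a - 5)*(a + 1)*(a)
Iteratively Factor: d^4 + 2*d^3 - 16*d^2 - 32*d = (d + 4)*(d^3 - 2*d^2 - 8*d) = d*(d + 4)*(d^2 - 2*d - 8) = d*(d + 2)*(d + 4)*(d - 4)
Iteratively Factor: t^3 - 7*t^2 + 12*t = (t - 4)*(t^2 - 3*t) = t*(t - 4)*(t - 3)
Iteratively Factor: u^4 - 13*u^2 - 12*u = (u + 1)*(u^3 - u^2 - 12*u) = (u + 1)*(u + 3)*(u^2 - 4*u) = u*(u + 1)*(u + 3)*(u - 4)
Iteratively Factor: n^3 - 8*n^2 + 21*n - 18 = (n - 2)*(n^2 - 6*n + 9) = (n - 3)*(n - 2)*(n - 3)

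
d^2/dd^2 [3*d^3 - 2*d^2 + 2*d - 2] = 18*d - 4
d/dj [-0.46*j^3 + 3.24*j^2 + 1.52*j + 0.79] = -1.38*j^2 + 6.48*j + 1.52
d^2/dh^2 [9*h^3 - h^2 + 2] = 54*h - 2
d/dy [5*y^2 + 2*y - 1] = 10*y + 2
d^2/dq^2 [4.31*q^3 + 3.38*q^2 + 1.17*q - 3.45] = 25.86*q + 6.76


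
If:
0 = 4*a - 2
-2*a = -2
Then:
No Solution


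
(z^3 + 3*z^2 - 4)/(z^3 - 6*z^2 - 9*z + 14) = (z + 2)/(z - 7)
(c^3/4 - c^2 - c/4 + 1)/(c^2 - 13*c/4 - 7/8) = 2*(-c^3 + 4*c^2 + c - 4)/(-8*c^2 + 26*c + 7)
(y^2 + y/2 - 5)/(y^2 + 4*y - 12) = (y + 5/2)/(y + 6)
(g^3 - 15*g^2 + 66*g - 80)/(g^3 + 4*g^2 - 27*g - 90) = (g^2 - 10*g + 16)/(g^2 + 9*g + 18)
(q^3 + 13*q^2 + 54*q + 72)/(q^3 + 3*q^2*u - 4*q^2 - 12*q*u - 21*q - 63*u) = (q^2 + 10*q + 24)/(q^2 + 3*q*u - 7*q - 21*u)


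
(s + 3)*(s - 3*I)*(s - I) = s^3 + 3*s^2 - 4*I*s^2 - 3*s - 12*I*s - 9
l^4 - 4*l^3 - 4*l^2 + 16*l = l*(l - 4)*(l - 2)*(l + 2)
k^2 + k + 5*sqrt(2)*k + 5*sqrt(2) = (k + 1)*(k + 5*sqrt(2))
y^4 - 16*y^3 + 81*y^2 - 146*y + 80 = (y - 8)*(y - 5)*(y - 2)*(y - 1)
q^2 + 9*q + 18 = (q + 3)*(q + 6)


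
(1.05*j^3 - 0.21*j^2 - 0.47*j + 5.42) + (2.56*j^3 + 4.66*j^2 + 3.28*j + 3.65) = 3.61*j^3 + 4.45*j^2 + 2.81*j + 9.07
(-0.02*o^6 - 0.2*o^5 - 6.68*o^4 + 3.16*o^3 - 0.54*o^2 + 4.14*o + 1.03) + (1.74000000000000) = -0.02*o^6 - 0.2*o^5 - 6.68*o^4 + 3.16*o^3 - 0.54*o^2 + 4.14*o + 2.77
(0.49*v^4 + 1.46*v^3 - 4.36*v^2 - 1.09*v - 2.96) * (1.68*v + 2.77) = 0.8232*v^5 + 3.8101*v^4 - 3.2806*v^3 - 13.9084*v^2 - 7.9921*v - 8.1992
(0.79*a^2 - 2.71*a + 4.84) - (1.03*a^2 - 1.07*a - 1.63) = -0.24*a^2 - 1.64*a + 6.47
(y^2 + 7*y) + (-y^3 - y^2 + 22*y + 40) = -y^3 + 29*y + 40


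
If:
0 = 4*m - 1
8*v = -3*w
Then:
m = 1/4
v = -3*w/8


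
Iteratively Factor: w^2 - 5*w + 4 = (w - 1)*(w - 4)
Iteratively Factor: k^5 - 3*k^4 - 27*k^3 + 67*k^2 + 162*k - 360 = (k - 2)*(k^4 - k^3 - 29*k^2 + 9*k + 180) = (k - 2)*(k + 3)*(k^3 - 4*k^2 - 17*k + 60) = (k - 3)*(k - 2)*(k + 3)*(k^2 - k - 20) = (k - 3)*(k - 2)*(k + 3)*(k + 4)*(k - 5)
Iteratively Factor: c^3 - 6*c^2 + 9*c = (c - 3)*(c^2 - 3*c) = c*(c - 3)*(c - 3)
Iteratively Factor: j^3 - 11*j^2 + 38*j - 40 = (j - 4)*(j^2 - 7*j + 10) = (j - 5)*(j - 4)*(j - 2)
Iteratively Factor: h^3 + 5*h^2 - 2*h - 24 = (h - 2)*(h^2 + 7*h + 12) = (h - 2)*(h + 4)*(h + 3)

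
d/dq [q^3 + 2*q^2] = q*(3*q + 4)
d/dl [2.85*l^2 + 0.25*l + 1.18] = 5.7*l + 0.25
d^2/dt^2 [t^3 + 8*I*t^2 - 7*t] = 6*t + 16*I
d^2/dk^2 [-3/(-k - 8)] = 6/(k + 8)^3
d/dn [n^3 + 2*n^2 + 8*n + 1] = 3*n^2 + 4*n + 8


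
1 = 1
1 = 1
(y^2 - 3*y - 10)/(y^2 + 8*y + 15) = (y^2 - 3*y - 10)/(y^2 + 8*y + 15)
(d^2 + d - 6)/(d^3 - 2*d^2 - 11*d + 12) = (d - 2)/(d^2 - 5*d + 4)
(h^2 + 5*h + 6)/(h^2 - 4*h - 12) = (h + 3)/(h - 6)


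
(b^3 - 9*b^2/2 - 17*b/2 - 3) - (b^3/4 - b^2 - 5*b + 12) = 3*b^3/4 - 7*b^2/2 - 7*b/2 - 15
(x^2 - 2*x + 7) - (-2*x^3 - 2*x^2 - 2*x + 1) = 2*x^3 + 3*x^2 + 6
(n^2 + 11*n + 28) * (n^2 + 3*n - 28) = n^4 + 14*n^3 + 33*n^2 - 224*n - 784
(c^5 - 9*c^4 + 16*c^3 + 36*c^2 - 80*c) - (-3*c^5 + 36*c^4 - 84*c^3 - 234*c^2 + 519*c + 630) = 4*c^5 - 45*c^4 + 100*c^3 + 270*c^2 - 599*c - 630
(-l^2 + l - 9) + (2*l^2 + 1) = l^2 + l - 8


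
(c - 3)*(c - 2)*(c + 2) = c^3 - 3*c^2 - 4*c + 12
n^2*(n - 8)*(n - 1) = n^4 - 9*n^3 + 8*n^2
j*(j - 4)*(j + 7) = j^3 + 3*j^2 - 28*j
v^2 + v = v*(v + 1)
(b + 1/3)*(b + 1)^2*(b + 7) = b^4 + 28*b^3/3 + 18*b^2 + 12*b + 7/3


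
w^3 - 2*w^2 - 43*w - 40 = (w - 8)*(w + 1)*(w + 5)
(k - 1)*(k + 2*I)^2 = k^3 - k^2 + 4*I*k^2 - 4*k - 4*I*k + 4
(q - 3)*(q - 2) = q^2 - 5*q + 6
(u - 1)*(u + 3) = u^2 + 2*u - 3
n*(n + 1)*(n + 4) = n^3 + 5*n^2 + 4*n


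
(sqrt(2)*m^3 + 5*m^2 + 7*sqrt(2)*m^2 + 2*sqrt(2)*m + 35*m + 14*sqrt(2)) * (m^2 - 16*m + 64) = sqrt(2)*m^5 - 9*sqrt(2)*m^4 + 5*m^4 - 46*sqrt(2)*m^3 - 45*m^3 - 240*m^2 + 430*sqrt(2)*m^2 - 96*sqrt(2)*m + 2240*m + 896*sqrt(2)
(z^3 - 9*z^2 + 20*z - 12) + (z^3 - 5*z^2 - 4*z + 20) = 2*z^3 - 14*z^2 + 16*z + 8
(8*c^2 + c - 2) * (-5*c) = -40*c^3 - 5*c^2 + 10*c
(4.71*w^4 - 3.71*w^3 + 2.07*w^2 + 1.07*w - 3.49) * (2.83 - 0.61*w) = -2.8731*w^5 + 15.5924*w^4 - 11.762*w^3 + 5.2054*w^2 + 5.157*w - 9.8767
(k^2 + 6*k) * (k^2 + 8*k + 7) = k^4 + 14*k^3 + 55*k^2 + 42*k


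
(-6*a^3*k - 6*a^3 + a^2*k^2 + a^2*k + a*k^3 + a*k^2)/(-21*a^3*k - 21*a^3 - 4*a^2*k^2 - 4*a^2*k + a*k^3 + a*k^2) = (2*a - k)/(7*a - k)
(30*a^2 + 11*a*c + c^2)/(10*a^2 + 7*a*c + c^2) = (6*a + c)/(2*a + c)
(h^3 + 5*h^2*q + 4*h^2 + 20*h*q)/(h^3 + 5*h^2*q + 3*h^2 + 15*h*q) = (h + 4)/(h + 3)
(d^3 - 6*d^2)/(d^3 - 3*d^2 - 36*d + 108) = d^2/(d^2 + 3*d - 18)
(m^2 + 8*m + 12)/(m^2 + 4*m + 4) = (m + 6)/(m + 2)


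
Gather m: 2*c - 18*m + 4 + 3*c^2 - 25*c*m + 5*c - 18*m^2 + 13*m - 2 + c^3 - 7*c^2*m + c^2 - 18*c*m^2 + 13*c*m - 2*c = c^3 + 4*c^2 + 5*c + m^2*(-18*c - 18) + m*(-7*c^2 - 12*c - 5) + 2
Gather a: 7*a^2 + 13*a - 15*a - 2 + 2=7*a^2 - 2*a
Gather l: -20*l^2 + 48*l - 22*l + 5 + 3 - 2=-20*l^2 + 26*l + 6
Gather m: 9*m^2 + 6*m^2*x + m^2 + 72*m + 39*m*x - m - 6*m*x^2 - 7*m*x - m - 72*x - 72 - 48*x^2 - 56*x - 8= m^2*(6*x + 10) + m*(-6*x^2 + 32*x + 70) - 48*x^2 - 128*x - 80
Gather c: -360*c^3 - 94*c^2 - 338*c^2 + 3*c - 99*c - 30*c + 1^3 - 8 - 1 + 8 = -360*c^3 - 432*c^2 - 126*c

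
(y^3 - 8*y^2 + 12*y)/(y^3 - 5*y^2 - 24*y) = (-y^2 + 8*y - 12)/(-y^2 + 5*y + 24)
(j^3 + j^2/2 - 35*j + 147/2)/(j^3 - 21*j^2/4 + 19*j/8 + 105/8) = 4*(j + 7)/(4*j + 5)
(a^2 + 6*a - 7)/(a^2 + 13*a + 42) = (a - 1)/(a + 6)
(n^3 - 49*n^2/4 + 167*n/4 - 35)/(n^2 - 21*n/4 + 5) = n - 7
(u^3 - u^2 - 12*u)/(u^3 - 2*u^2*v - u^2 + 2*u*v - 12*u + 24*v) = u/(u - 2*v)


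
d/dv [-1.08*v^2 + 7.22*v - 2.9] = 7.22 - 2.16*v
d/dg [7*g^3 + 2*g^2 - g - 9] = 21*g^2 + 4*g - 1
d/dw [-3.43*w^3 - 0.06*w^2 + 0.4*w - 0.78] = -10.29*w^2 - 0.12*w + 0.4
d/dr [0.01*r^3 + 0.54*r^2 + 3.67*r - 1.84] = 0.03*r^2 + 1.08*r + 3.67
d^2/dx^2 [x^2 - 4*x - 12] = 2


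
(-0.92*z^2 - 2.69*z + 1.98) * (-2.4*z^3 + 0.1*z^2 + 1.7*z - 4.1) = 2.208*z^5 + 6.364*z^4 - 6.585*z^3 - 0.602999999999999*z^2 + 14.395*z - 8.118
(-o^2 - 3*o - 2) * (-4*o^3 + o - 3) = 4*o^5 + 12*o^4 + 7*o^3 + 7*o + 6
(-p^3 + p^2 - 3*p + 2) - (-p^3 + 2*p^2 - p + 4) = -p^2 - 2*p - 2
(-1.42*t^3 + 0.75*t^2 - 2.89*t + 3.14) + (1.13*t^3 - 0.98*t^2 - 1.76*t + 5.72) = -0.29*t^3 - 0.23*t^2 - 4.65*t + 8.86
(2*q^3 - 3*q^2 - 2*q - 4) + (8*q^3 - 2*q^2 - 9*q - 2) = 10*q^3 - 5*q^2 - 11*q - 6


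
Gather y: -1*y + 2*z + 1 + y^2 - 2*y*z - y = y^2 + y*(-2*z - 2) + 2*z + 1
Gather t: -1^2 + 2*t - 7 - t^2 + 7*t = -t^2 + 9*t - 8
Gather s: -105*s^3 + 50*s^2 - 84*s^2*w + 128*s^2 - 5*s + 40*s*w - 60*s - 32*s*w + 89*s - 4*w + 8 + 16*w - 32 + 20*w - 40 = -105*s^3 + s^2*(178 - 84*w) + s*(8*w + 24) + 32*w - 64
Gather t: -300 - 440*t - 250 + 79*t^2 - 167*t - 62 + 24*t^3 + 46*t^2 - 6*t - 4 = 24*t^3 + 125*t^2 - 613*t - 616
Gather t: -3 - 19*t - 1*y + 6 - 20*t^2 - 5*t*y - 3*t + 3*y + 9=-20*t^2 + t*(-5*y - 22) + 2*y + 12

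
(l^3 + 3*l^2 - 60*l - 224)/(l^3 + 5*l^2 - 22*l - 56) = (l^2 - 4*l - 32)/(l^2 - 2*l - 8)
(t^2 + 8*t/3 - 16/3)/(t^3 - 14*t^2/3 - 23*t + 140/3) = (3*t - 4)/(3*t^2 - 26*t + 35)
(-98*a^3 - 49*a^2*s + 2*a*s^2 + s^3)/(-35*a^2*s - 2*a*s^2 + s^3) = (14*a^2 + 9*a*s + s^2)/(s*(5*a + s))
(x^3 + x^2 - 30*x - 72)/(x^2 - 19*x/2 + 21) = 2*(x^2 + 7*x + 12)/(2*x - 7)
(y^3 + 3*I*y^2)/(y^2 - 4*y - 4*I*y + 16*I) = y^2*(y + 3*I)/(y^2 - 4*y - 4*I*y + 16*I)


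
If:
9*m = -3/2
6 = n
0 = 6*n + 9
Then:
No Solution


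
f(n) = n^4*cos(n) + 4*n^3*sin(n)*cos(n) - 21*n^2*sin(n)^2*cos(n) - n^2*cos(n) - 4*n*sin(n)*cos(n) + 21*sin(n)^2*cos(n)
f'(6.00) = 2107.89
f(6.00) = 929.36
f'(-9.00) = 4746.20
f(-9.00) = -6725.57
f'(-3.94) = -241.35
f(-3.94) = 66.26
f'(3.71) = 282.64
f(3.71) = 3.32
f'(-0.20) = -5.47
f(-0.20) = 0.59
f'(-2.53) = 121.51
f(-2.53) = -23.38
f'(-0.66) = 1.65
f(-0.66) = 2.60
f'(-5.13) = -40.52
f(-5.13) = -102.53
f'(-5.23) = -273.84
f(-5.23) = -87.17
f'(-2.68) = 137.95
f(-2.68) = -43.13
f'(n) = -n^4*sin(n) - 4*n^3*sin(n)^2 + 4*n^3*cos(n)^2 + 4*n^3*cos(n) + 21*n^2*sin(n)^3 - 42*n^2*sin(n)*cos(n)^2 + 12*n^2*sin(n)*cos(n) + n^2*sin(n) - 42*n*sin(n)^2*cos(n) + 4*n*sin(n)^2 - 4*n*cos(n)^2 - 2*n*cos(n) - 21*sin(n)^3 + 42*sin(n)*cos(n)^2 - 4*sin(n)*cos(n)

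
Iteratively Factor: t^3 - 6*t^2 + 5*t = (t - 1)*(t^2 - 5*t) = t*(t - 1)*(t - 5)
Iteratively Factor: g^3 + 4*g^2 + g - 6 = (g + 3)*(g^2 + g - 2) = (g + 2)*(g + 3)*(g - 1)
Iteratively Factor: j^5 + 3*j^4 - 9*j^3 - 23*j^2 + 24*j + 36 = (j - 2)*(j^4 + 5*j^3 + j^2 - 21*j - 18) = (j - 2)*(j + 3)*(j^3 + 2*j^2 - 5*j - 6) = (j - 2)*(j + 3)^2*(j^2 - j - 2) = (j - 2)^2*(j + 3)^2*(j + 1)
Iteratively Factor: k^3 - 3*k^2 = (k)*(k^2 - 3*k) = k^2*(k - 3)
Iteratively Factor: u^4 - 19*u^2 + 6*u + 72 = (u - 3)*(u^3 + 3*u^2 - 10*u - 24) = (u - 3)*(u + 4)*(u^2 - u - 6) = (u - 3)^2*(u + 4)*(u + 2)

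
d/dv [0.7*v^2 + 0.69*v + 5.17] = 1.4*v + 0.69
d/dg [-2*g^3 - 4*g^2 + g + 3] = -6*g^2 - 8*g + 1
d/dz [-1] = 0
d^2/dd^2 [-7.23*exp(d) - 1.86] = -7.23*exp(d)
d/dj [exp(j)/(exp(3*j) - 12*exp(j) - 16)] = (-3*(exp(2*j) - 4)*exp(j) + exp(3*j) - 12*exp(j) - 16)*exp(j)/(-exp(3*j) + 12*exp(j) + 16)^2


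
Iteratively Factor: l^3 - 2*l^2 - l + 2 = (l - 2)*(l^2 - 1) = (l - 2)*(l - 1)*(l + 1)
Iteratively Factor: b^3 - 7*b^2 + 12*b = (b - 4)*(b^2 - 3*b) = b*(b - 4)*(b - 3)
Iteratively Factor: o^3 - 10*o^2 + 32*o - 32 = (o - 2)*(o^2 - 8*o + 16) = (o - 4)*(o - 2)*(o - 4)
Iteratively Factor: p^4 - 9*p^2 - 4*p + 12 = (p + 2)*(p^3 - 2*p^2 - 5*p + 6) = (p - 3)*(p + 2)*(p^2 + p - 2) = (p - 3)*(p - 1)*(p + 2)*(p + 2)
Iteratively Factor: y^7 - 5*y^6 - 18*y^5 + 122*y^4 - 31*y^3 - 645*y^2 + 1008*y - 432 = (y - 4)*(y^6 - y^5 - 22*y^4 + 34*y^3 + 105*y^2 - 225*y + 108) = (y - 4)*(y - 3)*(y^5 + 2*y^4 - 16*y^3 - 14*y^2 + 63*y - 36) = (y - 4)*(y - 3)*(y - 1)*(y^4 + 3*y^3 - 13*y^2 - 27*y + 36) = (y - 4)*(y - 3)*(y - 1)^2*(y^3 + 4*y^2 - 9*y - 36) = (y - 4)*(y - 3)^2*(y - 1)^2*(y^2 + 7*y + 12) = (y - 4)*(y - 3)^2*(y - 1)^2*(y + 3)*(y + 4)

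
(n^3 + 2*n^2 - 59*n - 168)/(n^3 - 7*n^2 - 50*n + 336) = (n + 3)/(n - 6)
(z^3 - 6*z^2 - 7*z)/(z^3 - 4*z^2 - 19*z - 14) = z/(z + 2)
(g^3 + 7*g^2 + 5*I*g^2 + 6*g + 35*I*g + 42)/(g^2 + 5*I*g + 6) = g + 7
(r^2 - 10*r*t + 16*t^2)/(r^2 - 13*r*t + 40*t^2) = (r - 2*t)/(r - 5*t)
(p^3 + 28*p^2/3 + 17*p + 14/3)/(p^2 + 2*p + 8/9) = 3*(3*p^3 + 28*p^2 + 51*p + 14)/(9*p^2 + 18*p + 8)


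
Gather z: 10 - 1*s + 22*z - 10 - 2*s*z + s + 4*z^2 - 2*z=4*z^2 + z*(20 - 2*s)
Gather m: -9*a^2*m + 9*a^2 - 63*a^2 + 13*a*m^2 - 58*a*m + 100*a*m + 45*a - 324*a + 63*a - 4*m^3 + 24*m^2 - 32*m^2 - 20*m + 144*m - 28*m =-54*a^2 - 216*a - 4*m^3 + m^2*(13*a - 8) + m*(-9*a^2 + 42*a + 96)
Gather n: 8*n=8*n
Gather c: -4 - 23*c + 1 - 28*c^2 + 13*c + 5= -28*c^2 - 10*c + 2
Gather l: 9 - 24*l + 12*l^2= 12*l^2 - 24*l + 9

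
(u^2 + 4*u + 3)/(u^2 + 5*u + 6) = (u + 1)/(u + 2)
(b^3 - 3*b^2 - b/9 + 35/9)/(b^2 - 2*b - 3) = (b^2 - 4*b + 35/9)/(b - 3)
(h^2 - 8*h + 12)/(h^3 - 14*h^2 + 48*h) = (h - 2)/(h*(h - 8))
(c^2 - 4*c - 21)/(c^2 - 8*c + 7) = (c + 3)/(c - 1)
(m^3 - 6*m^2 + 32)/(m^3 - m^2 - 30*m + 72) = (m^2 - 2*m - 8)/(m^2 + 3*m - 18)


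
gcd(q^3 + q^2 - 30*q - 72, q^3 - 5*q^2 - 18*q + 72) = q^2 - 2*q - 24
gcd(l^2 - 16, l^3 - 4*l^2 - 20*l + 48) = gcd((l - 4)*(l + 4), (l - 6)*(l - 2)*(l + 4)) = l + 4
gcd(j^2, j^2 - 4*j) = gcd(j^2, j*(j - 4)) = j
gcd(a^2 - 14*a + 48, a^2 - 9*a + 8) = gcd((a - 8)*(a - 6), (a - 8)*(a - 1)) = a - 8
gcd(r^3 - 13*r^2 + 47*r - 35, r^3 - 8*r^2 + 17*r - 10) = r^2 - 6*r + 5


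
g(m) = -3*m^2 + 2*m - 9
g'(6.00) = -34.00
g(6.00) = -105.00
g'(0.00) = 2.00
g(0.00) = -9.00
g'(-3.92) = 25.52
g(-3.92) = -62.94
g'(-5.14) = 32.84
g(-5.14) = -98.54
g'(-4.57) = 29.42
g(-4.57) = -80.79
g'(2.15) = -10.90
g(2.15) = -18.57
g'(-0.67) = 6.02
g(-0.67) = -11.69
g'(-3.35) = 22.10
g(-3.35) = -49.37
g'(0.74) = -2.44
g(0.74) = -9.16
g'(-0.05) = 2.30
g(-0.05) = -9.11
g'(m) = 2 - 6*m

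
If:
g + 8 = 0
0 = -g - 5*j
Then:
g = -8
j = 8/5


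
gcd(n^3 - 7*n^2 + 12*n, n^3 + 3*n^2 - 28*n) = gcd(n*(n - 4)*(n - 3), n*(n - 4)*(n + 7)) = n^2 - 4*n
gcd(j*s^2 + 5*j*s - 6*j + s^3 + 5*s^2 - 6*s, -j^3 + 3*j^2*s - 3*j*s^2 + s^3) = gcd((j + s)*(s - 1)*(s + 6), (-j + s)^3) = 1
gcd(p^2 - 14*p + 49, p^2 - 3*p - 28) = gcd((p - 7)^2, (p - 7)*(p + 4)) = p - 7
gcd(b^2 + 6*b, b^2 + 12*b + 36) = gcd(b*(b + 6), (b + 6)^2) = b + 6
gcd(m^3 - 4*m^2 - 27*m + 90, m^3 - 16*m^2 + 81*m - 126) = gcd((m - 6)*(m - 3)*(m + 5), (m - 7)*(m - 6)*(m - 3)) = m^2 - 9*m + 18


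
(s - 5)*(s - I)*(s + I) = s^3 - 5*s^2 + s - 5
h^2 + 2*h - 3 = (h - 1)*(h + 3)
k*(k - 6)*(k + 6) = k^3 - 36*k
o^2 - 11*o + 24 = (o - 8)*(o - 3)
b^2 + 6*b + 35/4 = (b + 5/2)*(b + 7/2)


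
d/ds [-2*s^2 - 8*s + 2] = -4*s - 8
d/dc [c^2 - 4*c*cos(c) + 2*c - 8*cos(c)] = 4*c*sin(c) + 2*c + 8*sin(c) - 4*cos(c) + 2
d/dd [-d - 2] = -1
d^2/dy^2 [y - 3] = 0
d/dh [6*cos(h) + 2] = -6*sin(h)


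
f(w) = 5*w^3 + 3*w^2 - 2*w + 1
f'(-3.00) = 115.00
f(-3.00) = -101.00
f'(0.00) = -2.00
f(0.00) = 1.00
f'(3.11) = 161.74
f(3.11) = 174.20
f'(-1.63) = 28.07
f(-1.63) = -9.42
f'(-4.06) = 220.89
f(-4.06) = -276.05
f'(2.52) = 108.38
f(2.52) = 95.03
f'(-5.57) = 429.95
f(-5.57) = -758.83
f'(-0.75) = 1.94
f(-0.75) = 2.08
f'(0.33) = 1.61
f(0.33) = 0.85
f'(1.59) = 45.46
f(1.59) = 25.50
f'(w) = 15*w^2 + 6*w - 2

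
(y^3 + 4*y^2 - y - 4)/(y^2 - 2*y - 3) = (y^2 + 3*y - 4)/(y - 3)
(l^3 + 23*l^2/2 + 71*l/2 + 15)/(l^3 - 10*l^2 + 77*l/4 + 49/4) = 2*(l^2 + 11*l + 30)/(2*l^2 - 21*l + 49)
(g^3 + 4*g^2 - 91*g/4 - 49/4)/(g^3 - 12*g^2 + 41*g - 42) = (4*g^3 + 16*g^2 - 91*g - 49)/(4*(g^3 - 12*g^2 + 41*g - 42))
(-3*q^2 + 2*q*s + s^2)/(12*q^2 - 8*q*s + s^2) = (-3*q^2 + 2*q*s + s^2)/(12*q^2 - 8*q*s + s^2)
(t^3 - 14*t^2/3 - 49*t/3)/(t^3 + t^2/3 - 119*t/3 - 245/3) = t/(t + 5)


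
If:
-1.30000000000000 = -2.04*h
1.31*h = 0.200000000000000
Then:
No Solution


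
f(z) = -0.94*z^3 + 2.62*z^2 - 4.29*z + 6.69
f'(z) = -2.82*z^2 + 5.24*z - 4.29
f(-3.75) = 109.19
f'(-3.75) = -63.60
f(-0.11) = 7.19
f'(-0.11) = -4.90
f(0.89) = 4.28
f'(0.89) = -1.86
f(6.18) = -141.63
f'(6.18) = -79.61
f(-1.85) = 29.55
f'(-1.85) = -23.64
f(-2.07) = 35.13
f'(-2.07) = -27.22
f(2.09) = 0.59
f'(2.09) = -5.66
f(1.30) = 3.48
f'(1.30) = -2.24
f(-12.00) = 2059.77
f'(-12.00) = -473.25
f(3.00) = -7.98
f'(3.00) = -13.95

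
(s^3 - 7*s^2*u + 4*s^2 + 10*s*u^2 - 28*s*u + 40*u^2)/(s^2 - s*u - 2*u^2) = (s^2 - 5*s*u + 4*s - 20*u)/(s + u)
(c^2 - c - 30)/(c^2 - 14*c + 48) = (c + 5)/(c - 8)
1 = 1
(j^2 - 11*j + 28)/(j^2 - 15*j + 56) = (j - 4)/(j - 8)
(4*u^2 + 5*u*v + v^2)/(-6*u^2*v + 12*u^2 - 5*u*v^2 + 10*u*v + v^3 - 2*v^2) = (-4*u - v)/(6*u*v - 12*u - v^2 + 2*v)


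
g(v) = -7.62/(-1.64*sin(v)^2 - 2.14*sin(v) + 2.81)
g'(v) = -7.62*(3.28*sin(v)*cos(v) + 2.14*cos(v))/(-1.64*sin(v)^2 - 2.14*sin(v) + 2.81)^2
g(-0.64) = -2.18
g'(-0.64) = -0.09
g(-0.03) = -2.65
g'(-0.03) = -1.88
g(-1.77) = -2.29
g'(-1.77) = -0.15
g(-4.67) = 7.90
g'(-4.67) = 1.88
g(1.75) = 8.62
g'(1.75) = 9.34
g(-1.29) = -2.27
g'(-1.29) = 0.19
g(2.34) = -17.89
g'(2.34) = 131.37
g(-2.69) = -2.22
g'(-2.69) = 0.41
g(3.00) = -3.08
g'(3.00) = 3.20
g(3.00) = -3.08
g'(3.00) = 3.20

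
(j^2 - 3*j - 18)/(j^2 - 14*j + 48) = (j + 3)/(j - 8)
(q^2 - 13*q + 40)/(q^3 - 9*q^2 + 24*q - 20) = (q - 8)/(q^2 - 4*q + 4)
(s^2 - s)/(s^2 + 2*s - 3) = s/(s + 3)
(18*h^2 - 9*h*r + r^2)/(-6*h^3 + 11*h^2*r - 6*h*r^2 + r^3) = (-6*h + r)/(2*h^2 - 3*h*r + r^2)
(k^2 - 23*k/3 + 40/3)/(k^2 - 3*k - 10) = (k - 8/3)/(k + 2)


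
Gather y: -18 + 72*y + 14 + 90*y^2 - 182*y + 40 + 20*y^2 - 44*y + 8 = 110*y^2 - 154*y + 44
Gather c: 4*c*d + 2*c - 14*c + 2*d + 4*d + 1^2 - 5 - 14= c*(4*d - 12) + 6*d - 18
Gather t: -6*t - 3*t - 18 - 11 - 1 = -9*t - 30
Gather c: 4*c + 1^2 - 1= 4*c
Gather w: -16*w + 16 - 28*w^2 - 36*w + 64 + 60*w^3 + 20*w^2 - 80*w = 60*w^3 - 8*w^2 - 132*w + 80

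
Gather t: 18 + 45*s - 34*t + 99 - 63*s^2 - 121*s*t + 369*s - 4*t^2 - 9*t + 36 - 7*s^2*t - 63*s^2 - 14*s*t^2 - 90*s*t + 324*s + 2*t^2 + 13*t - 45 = -126*s^2 + 738*s + t^2*(-14*s - 2) + t*(-7*s^2 - 211*s - 30) + 108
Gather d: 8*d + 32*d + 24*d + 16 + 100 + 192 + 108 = 64*d + 416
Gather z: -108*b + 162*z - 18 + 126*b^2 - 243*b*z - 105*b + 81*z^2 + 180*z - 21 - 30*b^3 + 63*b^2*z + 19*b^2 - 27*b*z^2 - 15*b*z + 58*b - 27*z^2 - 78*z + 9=-30*b^3 + 145*b^2 - 155*b + z^2*(54 - 27*b) + z*(63*b^2 - 258*b + 264) - 30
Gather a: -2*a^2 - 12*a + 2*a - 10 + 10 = -2*a^2 - 10*a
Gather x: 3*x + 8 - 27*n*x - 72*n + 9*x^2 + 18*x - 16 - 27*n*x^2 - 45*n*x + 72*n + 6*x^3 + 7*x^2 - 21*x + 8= -72*n*x + 6*x^3 + x^2*(16 - 27*n)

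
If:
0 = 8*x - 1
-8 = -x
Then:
No Solution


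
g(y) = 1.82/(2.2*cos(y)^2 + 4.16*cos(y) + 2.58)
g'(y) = 1.82*(4.4*sin(y)*cos(y) + 4.16*sin(y))/(2.2*cos(y)^2 + 4.16*cos(y) + 2.58)^2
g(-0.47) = 0.23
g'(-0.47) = -0.10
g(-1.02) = 0.34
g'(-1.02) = -0.35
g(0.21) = 0.21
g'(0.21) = 0.04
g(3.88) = 2.58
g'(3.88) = -2.22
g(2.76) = 2.96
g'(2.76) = 0.14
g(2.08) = 1.69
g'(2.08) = 2.77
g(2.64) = 2.92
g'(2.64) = 0.68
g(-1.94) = 1.33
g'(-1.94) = -2.34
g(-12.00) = 0.24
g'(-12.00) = 0.13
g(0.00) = 0.20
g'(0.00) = 0.00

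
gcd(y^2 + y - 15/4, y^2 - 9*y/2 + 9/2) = y - 3/2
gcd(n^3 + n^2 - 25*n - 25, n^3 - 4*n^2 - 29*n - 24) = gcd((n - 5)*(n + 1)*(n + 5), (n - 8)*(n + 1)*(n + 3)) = n + 1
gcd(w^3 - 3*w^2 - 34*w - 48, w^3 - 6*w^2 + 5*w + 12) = 1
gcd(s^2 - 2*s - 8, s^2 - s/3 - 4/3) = 1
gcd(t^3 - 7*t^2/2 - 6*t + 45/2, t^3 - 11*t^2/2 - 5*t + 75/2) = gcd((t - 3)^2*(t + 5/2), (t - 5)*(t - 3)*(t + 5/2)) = t^2 - t/2 - 15/2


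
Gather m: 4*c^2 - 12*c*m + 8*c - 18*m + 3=4*c^2 + 8*c + m*(-12*c - 18) + 3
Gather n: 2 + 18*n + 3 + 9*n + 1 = 27*n + 6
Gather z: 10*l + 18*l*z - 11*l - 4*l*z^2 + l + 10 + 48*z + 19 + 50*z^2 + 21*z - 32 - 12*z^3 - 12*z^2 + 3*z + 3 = -12*z^3 + z^2*(38 - 4*l) + z*(18*l + 72)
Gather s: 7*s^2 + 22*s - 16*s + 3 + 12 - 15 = 7*s^2 + 6*s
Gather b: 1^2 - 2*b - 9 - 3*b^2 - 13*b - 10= -3*b^2 - 15*b - 18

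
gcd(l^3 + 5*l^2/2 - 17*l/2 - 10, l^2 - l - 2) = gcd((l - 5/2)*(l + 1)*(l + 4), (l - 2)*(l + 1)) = l + 1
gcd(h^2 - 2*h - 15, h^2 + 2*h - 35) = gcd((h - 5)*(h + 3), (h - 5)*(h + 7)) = h - 5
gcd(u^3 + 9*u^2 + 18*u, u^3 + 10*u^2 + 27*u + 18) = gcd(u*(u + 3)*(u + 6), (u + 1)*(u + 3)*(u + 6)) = u^2 + 9*u + 18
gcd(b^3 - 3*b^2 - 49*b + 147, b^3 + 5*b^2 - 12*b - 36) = b - 3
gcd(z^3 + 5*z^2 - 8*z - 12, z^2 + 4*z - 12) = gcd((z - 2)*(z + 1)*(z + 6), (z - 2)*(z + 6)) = z^2 + 4*z - 12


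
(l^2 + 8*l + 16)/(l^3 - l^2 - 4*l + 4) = (l^2 + 8*l + 16)/(l^3 - l^2 - 4*l + 4)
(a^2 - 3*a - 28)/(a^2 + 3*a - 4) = (a - 7)/(a - 1)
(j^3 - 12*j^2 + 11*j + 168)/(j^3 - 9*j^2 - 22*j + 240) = (j^2 - 4*j - 21)/(j^2 - j - 30)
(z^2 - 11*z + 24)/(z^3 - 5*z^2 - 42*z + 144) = 1/(z + 6)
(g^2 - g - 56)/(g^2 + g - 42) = (g - 8)/(g - 6)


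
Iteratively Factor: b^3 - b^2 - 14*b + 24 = (b + 4)*(b^2 - 5*b + 6) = (b - 3)*(b + 4)*(b - 2)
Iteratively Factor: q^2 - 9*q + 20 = (q - 4)*(q - 5)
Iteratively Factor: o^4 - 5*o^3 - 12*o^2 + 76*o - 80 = (o - 5)*(o^3 - 12*o + 16) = (o - 5)*(o - 2)*(o^2 + 2*o - 8) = (o - 5)*(o - 2)^2*(o + 4)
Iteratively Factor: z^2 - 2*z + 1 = (z - 1)*(z - 1)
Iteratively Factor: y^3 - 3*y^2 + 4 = (y - 2)*(y^2 - y - 2) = (y - 2)^2*(y + 1)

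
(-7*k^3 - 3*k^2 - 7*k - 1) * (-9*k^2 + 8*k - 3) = 63*k^5 - 29*k^4 + 60*k^3 - 38*k^2 + 13*k + 3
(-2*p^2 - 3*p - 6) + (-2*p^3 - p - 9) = -2*p^3 - 2*p^2 - 4*p - 15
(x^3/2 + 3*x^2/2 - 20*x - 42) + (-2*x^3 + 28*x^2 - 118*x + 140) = -3*x^3/2 + 59*x^2/2 - 138*x + 98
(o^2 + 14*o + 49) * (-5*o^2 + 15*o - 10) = -5*o^4 - 55*o^3 - 45*o^2 + 595*o - 490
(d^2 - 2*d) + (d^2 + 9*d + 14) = 2*d^2 + 7*d + 14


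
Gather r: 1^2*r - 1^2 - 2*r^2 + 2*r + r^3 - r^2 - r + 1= r^3 - 3*r^2 + 2*r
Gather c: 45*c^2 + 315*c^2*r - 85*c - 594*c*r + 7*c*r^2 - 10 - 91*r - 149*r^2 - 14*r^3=c^2*(315*r + 45) + c*(7*r^2 - 594*r - 85) - 14*r^3 - 149*r^2 - 91*r - 10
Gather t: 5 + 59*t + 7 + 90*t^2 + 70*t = 90*t^2 + 129*t + 12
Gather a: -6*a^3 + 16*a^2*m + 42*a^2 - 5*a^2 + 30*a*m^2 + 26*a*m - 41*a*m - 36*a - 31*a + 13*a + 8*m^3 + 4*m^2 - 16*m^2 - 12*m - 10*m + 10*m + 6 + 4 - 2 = -6*a^3 + a^2*(16*m + 37) + a*(30*m^2 - 15*m - 54) + 8*m^3 - 12*m^2 - 12*m + 8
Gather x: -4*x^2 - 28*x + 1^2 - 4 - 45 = -4*x^2 - 28*x - 48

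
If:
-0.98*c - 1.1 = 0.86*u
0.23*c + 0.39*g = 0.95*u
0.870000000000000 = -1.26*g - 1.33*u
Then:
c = -0.83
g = -0.33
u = -0.34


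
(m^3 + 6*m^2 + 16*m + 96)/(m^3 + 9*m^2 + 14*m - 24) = (m^2 + 16)/(m^2 + 3*m - 4)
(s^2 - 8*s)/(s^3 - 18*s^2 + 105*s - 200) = s/(s^2 - 10*s + 25)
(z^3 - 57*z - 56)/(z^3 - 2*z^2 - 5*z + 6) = (z^3 - 57*z - 56)/(z^3 - 2*z^2 - 5*z + 6)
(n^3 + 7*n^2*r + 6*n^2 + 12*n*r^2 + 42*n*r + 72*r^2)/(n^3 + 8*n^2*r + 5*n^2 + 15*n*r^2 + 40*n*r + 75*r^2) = (n^2 + 4*n*r + 6*n + 24*r)/(n^2 + 5*n*r + 5*n + 25*r)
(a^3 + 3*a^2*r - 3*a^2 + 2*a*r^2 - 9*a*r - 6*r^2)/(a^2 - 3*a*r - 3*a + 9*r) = (-a^2 - 3*a*r - 2*r^2)/(-a + 3*r)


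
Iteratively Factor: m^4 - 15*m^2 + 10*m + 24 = (m - 2)*(m^3 + 2*m^2 - 11*m - 12) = (m - 3)*(m - 2)*(m^2 + 5*m + 4) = (m - 3)*(m - 2)*(m + 1)*(m + 4)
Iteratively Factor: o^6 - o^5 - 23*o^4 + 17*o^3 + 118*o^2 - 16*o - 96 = (o + 4)*(o^5 - 5*o^4 - 3*o^3 + 29*o^2 + 2*o - 24) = (o - 4)*(o + 4)*(o^4 - o^3 - 7*o^2 + o + 6) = (o - 4)*(o + 2)*(o + 4)*(o^3 - 3*o^2 - o + 3) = (o - 4)*(o - 3)*(o + 2)*(o + 4)*(o^2 - 1) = (o - 4)*(o - 3)*(o + 1)*(o + 2)*(o + 4)*(o - 1)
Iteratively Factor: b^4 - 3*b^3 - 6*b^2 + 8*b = (b - 1)*(b^3 - 2*b^2 - 8*b) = (b - 4)*(b - 1)*(b^2 + 2*b) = (b - 4)*(b - 1)*(b + 2)*(b)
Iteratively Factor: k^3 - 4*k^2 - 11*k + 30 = (k - 5)*(k^2 + k - 6) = (k - 5)*(k + 3)*(k - 2)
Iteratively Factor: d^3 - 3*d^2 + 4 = (d + 1)*(d^2 - 4*d + 4) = (d - 2)*(d + 1)*(d - 2)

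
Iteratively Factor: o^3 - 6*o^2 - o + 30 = (o - 5)*(o^2 - o - 6) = (o - 5)*(o - 3)*(o + 2)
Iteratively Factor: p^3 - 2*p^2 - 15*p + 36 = (p - 3)*(p^2 + p - 12) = (p - 3)^2*(p + 4)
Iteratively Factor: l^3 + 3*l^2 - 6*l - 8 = (l - 2)*(l^2 + 5*l + 4) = (l - 2)*(l + 1)*(l + 4)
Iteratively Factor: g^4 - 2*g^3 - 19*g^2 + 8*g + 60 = (g + 3)*(g^3 - 5*g^2 - 4*g + 20) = (g - 2)*(g + 3)*(g^2 - 3*g - 10) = (g - 5)*(g - 2)*(g + 3)*(g + 2)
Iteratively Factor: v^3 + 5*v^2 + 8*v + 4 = (v + 2)*(v^2 + 3*v + 2) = (v + 1)*(v + 2)*(v + 2)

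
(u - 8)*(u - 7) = u^2 - 15*u + 56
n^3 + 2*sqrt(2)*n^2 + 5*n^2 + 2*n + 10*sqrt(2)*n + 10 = (n + 5)*(n + sqrt(2))^2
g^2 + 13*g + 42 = (g + 6)*(g + 7)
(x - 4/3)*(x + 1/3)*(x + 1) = x^3 - 13*x/9 - 4/9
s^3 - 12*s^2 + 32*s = s*(s - 8)*(s - 4)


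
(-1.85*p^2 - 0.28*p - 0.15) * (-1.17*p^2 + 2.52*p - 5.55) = 2.1645*p^4 - 4.3344*p^3 + 9.7374*p^2 + 1.176*p + 0.8325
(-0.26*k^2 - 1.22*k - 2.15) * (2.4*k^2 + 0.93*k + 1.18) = -0.624*k^4 - 3.1698*k^3 - 6.6014*k^2 - 3.4391*k - 2.537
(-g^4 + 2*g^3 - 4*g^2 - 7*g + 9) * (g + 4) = -g^5 - 2*g^4 + 4*g^3 - 23*g^2 - 19*g + 36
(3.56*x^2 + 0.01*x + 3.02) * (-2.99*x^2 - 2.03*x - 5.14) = -10.6444*x^4 - 7.2567*x^3 - 27.3485*x^2 - 6.182*x - 15.5228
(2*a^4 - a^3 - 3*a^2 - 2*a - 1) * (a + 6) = 2*a^5 + 11*a^4 - 9*a^3 - 20*a^2 - 13*a - 6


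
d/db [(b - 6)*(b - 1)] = 2*b - 7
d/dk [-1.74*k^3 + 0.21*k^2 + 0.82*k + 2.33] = -5.22*k^2 + 0.42*k + 0.82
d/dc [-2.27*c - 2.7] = -2.27000000000000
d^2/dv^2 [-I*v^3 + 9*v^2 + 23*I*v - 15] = -6*I*v + 18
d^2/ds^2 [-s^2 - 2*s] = -2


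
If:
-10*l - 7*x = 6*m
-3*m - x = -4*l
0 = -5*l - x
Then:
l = 0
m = 0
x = 0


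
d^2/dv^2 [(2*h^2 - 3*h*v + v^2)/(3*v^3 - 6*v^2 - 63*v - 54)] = 2*((-(3*h - 2*v)*(-3*v^2 + 4*v + 21) - (3*v - 2)*(2*h^2 - 3*h*v + v^2))*(-v^3 + 2*v^2 + 21*v + 18) - (2*h^2 - 3*h*v + v^2)*(-3*v^2 + 4*v + 21)^2 - (-v^3 + 2*v^2 + 21*v + 18)^2)/(3*(-v^3 + 2*v^2 + 21*v + 18)^3)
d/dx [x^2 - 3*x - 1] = 2*x - 3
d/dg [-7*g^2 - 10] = -14*g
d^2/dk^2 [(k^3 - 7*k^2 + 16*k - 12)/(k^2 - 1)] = 2*(17*k^3 - 57*k^2 + 51*k - 19)/(k^6 - 3*k^4 + 3*k^2 - 1)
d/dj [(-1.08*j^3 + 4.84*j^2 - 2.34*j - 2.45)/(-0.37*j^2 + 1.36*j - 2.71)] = (0.3996*j^4 - 2.9376*j^3 + 14.497*j^2 - 28.0458*j + 9.6734)/(0.1369*j^4 - 1.0064*j^3 + 3.855*j^2 - 7.3712*j + 7.3441)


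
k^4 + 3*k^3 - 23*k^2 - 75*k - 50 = (k - 5)*(k + 1)*(k + 2)*(k + 5)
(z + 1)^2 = z^2 + 2*z + 1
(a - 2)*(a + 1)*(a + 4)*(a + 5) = a^4 + 8*a^3 + 9*a^2 - 38*a - 40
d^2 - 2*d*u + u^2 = (-d + u)^2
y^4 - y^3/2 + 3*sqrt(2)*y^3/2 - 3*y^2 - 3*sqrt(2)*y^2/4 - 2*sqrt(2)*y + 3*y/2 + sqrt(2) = (y - 1/2)*(y - sqrt(2))*(y + sqrt(2)/2)*(y + 2*sqrt(2))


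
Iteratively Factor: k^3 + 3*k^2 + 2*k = (k + 2)*(k^2 + k) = (k + 1)*(k + 2)*(k)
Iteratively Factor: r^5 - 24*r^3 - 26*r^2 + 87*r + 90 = (r + 1)*(r^4 - r^3 - 23*r^2 - 3*r + 90) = (r + 1)*(r + 3)*(r^3 - 4*r^2 - 11*r + 30) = (r - 5)*(r + 1)*(r + 3)*(r^2 + r - 6) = (r - 5)*(r - 2)*(r + 1)*(r + 3)*(r + 3)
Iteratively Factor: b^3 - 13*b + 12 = (b - 1)*(b^2 + b - 12) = (b - 1)*(b + 4)*(b - 3)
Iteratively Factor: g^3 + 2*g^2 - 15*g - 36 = (g + 3)*(g^2 - g - 12) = (g + 3)^2*(g - 4)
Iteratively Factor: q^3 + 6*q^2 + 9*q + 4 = (q + 4)*(q^2 + 2*q + 1) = (q + 1)*(q + 4)*(q + 1)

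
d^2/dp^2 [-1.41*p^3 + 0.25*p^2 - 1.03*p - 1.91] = 0.5 - 8.46*p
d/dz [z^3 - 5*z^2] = z*(3*z - 10)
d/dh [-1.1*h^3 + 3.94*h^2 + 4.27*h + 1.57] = -3.3*h^2 + 7.88*h + 4.27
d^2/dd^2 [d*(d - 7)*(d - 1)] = 6*d - 16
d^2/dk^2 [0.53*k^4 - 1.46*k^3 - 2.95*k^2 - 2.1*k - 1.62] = 6.36*k^2 - 8.76*k - 5.9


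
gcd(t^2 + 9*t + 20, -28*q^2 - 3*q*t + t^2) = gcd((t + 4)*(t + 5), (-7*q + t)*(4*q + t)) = 1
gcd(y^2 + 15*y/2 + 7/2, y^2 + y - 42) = y + 7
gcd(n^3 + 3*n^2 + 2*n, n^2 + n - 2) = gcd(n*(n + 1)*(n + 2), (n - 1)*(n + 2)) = n + 2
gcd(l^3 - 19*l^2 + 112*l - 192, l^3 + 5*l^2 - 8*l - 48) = l - 3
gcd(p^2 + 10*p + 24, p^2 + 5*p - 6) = p + 6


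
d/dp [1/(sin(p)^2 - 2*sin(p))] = 2*(1 - sin(p))*cos(p)/((sin(p) - 2)^2*sin(p)^2)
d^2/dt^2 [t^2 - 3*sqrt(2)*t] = 2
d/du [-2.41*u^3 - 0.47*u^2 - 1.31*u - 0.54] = -7.23*u^2 - 0.94*u - 1.31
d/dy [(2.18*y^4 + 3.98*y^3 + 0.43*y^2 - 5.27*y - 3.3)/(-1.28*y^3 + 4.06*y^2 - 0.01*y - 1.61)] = (-2.7904*y^6 + 17.7016*y^5 + 16.6438*y^4 - 27.61*y^3 - 10.5035*y^2 + 25.4114*y + 8.4517)/(1.6384*y^6 - 10.3936*y^5 + 16.5092*y^4 + 4.0404*y^3 - 13.0731*y^2 + 0.0322*y + 2.5921)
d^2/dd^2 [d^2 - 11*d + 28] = 2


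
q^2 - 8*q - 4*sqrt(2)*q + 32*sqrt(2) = (q - 8)*(q - 4*sqrt(2))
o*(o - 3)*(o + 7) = o^3 + 4*o^2 - 21*o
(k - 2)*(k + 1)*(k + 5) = k^3 + 4*k^2 - 7*k - 10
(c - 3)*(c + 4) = c^2 + c - 12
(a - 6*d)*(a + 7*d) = a^2 + a*d - 42*d^2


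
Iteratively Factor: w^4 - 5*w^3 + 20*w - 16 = (w - 4)*(w^3 - w^2 - 4*w + 4) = (w - 4)*(w + 2)*(w^2 - 3*w + 2) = (w - 4)*(w - 2)*(w + 2)*(w - 1)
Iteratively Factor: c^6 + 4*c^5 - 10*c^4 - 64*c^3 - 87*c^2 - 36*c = (c + 3)*(c^5 + c^4 - 13*c^3 - 25*c^2 - 12*c) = (c + 3)^2*(c^4 - 2*c^3 - 7*c^2 - 4*c) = c*(c + 3)^2*(c^3 - 2*c^2 - 7*c - 4) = c*(c - 4)*(c + 3)^2*(c^2 + 2*c + 1) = c*(c - 4)*(c + 1)*(c + 3)^2*(c + 1)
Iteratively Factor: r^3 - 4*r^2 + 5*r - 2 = (r - 2)*(r^2 - 2*r + 1) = (r - 2)*(r - 1)*(r - 1)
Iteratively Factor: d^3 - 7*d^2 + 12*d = (d - 4)*(d^2 - 3*d) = d*(d - 4)*(d - 3)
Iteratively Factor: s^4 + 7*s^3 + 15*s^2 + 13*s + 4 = (s + 4)*(s^3 + 3*s^2 + 3*s + 1) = (s + 1)*(s + 4)*(s^2 + 2*s + 1) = (s + 1)^2*(s + 4)*(s + 1)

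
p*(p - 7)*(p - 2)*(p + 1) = p^4 - 8*p^3 + 5*p^2 + 14*p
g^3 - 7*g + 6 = (g - 2)*(g - 1)*(g + 3)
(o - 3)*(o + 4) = o^2 + o - 12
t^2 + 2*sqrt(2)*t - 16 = (t - 2*sqrt(2))*(t + 4*sqrt(2))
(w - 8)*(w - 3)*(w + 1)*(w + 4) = w^4 - 6*w^3 - 27*w^2 + 76*w + 96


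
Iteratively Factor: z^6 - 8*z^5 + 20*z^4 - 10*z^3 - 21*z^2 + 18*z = (z - 3)*(z^5 - 5*z^4 + 5*z^3 + 5*z^2 - 6*z) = (z - 3)*(z - 1)*(z^4 - 4*z^3 + z^2 + 6*z) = z*(z - 3)*(z - 1)*(z^3 - 4*z^2 + z + 6) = z*(z - 3)^2*(z - 1)*(z^2 - z - 2) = z*(z - 3)^2*(z - 2)*(z - 1)*(z + 1)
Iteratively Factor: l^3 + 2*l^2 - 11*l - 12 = (l + 1)*(l^2 + l - 12) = (l + 1)*(l + 4)*(l - 3)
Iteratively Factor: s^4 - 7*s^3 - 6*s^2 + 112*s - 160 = (s - 4)*(s^3 - 3*s^2 - 18*s + 40) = (s - 4)*(s + 4)*(s^2 - 7*s + 10) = (s - 5)*(s - 4)*(s + 4)*(s - 2)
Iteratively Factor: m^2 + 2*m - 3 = (m - 1)*(m + 3)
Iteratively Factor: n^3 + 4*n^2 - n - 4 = (n + 4)*(n^2 - 1) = (n + 1)*(n + 4)*(n - 1)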